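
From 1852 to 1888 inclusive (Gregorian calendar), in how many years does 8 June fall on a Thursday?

5

Track 8 June's weekday year by year (advancing +1, or +2 across a Feb 29):
  1852: Tue  1853: Wed (+1)  1854: Thu (+1) ✓  1855: Fri (+1)  1856: Sun (+2)
  1857: Mon (+1)  1858: Tue (+1)  1859: Wed (+1)  1860: Fri (+2)  1861: Sat (+1)
  1862: Sun (+1)  1863: Mon (+1)  1864: Wed (+2)  1865: Thu (+1) ✓  … (9 more years) …
  1875: Tue (+1)  1876: Thu (+2) ✓  1877: Fri (+1)  1878: Sat (+1)  1879: Sun (+1)
  1880: Tue (+2)  1881: Wed (+1)  1882: Thu (+1) ✓  1883: Fri (+1)  1884: Sun (+2)
  1885: Mon (+1)  1886: Tue (+1)  1887: Wed (+1)  1888: Fri (+2)
Thursday years: 1854, 1865, 1871, 1876, 1882 — 5 in total.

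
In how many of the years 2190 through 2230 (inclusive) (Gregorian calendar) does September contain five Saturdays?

11

September has 30 days; it has five Saturdays when Saturday falls among the first (month-length − 28) days — i.e. when September 1 is one of Saturday/Friday.
September 1 by year: 2190:Wed 2191:Thu 2192:Sat✓ 2193:Sun 2194:Mon 2195:Tue 2196:Thu 2197:Fri✓ 2198:Sat✓ 2199:Sun 2200:Mon 2201:Tue 2202:Wed 2203:Thu 2204:Sat✓ …(11 more)… 2216:Sun 2217:Mon 2218:Tue 2219:Wed 2220:Fri✓ 2221:Sat✓ 2222:Sun 2223:Mon 2224:Wed 2225:Thu 2226:Fri✓ 2227:Sat✓ 2228:Mon 2229:Tue 2230:Wed
Years with five Saturdays: 2192, 2197, 2198, 2204, 2209, 2210, 2215, 2220, 2221, 2226, 2227 → 11.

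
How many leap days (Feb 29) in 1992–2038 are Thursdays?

Leap years in 1992–2038: 12 of them.
Feb 29 weekday advances by 5 (mod 7) from one leap year to the next four years later (or differs when a century non-leap intervenes).
Leap-day weekdays: 1992:Sat 1996:Thu✓ 2000:Tue 2004:Sun 2008:Fri 2012:Wed 2016:Mon 2020:Sat 2024:Thu✓ 2028:Tue 2032:Sun 2036:Fri
Thursday: 1996, 2024 → 2.

2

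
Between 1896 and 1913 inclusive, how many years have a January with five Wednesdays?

9

January has 31 days; it has five Wednesdays when Wednesday falls among the first (month-length − 28) days — i.e. when January 1 is one of Wednesday/Tuesday/Monday.
January 1 by year: 1896:Wed✓ 1897:Fri 1898:Sat 1899:Sun 1900:Mon✓ 1901:Tue✓ 1902:Wed✓ 1903:Thu 1904:Fri 1905:Sun 1906:Mon✓ 1907:Tue✓ 1908:Wed✓ 1909:Fri 1910:Sat 1911:Sun 1912:Mon✓ 1913:Wed✓
Years with five Wednesdays: 1896, 1900, 1901, 1902, 1906, 1907, 1908, 1912, 1913 → 9.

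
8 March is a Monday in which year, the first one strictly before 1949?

From one year to the next, a fixed date's weekday advances by 1, or by 2 when a Feb 29 lies between the two dates.
1949: March 8 is Tuesday.
1948: Monday (−1)
8 March falls on a Monday in 1948.

1948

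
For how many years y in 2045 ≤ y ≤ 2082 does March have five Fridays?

March has 31 days; it has five Fridays when Friday falls among the first (month-length − 28) days — i.e. when March 1 is one of Friday/Thursday/Wednesday.
March 1 by year: 2045:Wed✓ 2046:Thu✓ 2047:Fri✓ 2048:Sun 2049:Mon 2050:Tue 2051:Wed✓ 2052:Fri✓ 2053:Sat 2054:Sun 2055:Mon 2056:Wed✓ 2057:Thu✓ 2058:Fri✓ 2059:Sat …(8 more)… 2068:Thu✓ 2069:Fri✓ 2070:Sat 2071:Sun 2072:Tue 2073:Wed✓ 2074:Thu✓ 2075:Fri✓ 2076:Sun 2077:Mon 2078:Tue 2079:Wed✓ 2080:Fri✓ 2081:Sat 2082:Sun
Years with five Fridays: 2045, 2046, 2047, 2051, 2052, 2056, 2057, 2058, 2062, 2063, 2068, 2069, 2073, 2074, 2075, 2079, 2080 → 17.

17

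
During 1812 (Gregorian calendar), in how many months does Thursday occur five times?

5

A month of length L has five Thursdays iff its first Thursday is on day ≤ L−28 (so day 1–3 in a 31-day month, 1–2 in a 30-day month, day 1 in a leap February).
Checking each month of 1812: Jan starts Wed (31d) ✓; Feb starts Sat (29d); Mar starts Sun (31d); Apr starts Wed (30d) ✓; May starts Fri (31d); Jun starts Mon (30d); Jul starts Wed (31d) ✓; Aug starts Sat (31d); Sep starts Tue (30d); Oct starts Thu (31d) ✓; Nov starts Sun (30d); Dec starts Tue (31d) ✓.
Five-Thursday months: January, April, July, October, December → 5.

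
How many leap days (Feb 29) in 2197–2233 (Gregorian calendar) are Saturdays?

1

Leap years in 2197–2233: 8 of them.
Feb 29 weekday advances by 5 (mod 7) from one leap year to the next four years later (or differs when a century non-leap intervenes).
Leap-day weekdays: 2204:Wed 2208:Mon 2212:Sat✓ 2216:Thu 2220:Tue 2224:Sun 2228:Fri 2232:Wed
Saturday: 2212 → 1.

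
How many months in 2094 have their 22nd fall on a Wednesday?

Check the 22nd of each month of 2094: Jan 22: Fri, Feb 22: Mon, Mar 22: Mon, Apr 22: Thu, May 22: Sat, Jun 22: Tue, Jul 22: Thu, Aug 22: Sun, Sep 22: Wed, Oct 22: Fri, Nov 22: Mon, Dec 22: Wed.
Wednesday occurs in September, December — 2 months.

2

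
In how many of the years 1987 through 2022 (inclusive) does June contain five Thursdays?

June has 30 days; it has five Thursdays when Thursday falls among the first (month-length − 28) days — i.e. when June 1 is one of Thursday/Wednesday.
June 1 by year: 1987:Mon 1988:Wed✓ 1989:Thu✓ 1990:Fri 1991:Sat 1992:Mon 1993:Tue 1994:Wed✓ 1995:Thu✓ 1996:Sat 1997:Sun 1998:Mon 1999:Tue 2000:Thu✓ 2001:Fri …(6 more)… 2008:Sun 2009:Mon 2010:Tue 2011:Wed✓ 2012:Fri 2013:Sat 2014:Sun 2015:Mon 2016:Wed✓ 2017:Thu✓ 2018:Fri 2019:Sat 2020:Mon 2021:Tue 2022:Wed✓
Years with five Thursdays: 1988, 1989, 1994, 1995, 2000, 2005, 2006, 2011, 2016, 2017, 2022 → 11.

11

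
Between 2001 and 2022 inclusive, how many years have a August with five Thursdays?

August has 31 days; it has five Thursdays when Thursday falls among the first (month-length − 28) days — i.e. when August 1 is one of Thursday/Wednesday/Tuesday.
August 1 by year: 2001:Wed✓ 2002:Thu✓ 2003:Fri 2004:Sun 2005:Mon 2006:Tue✓ 2007:Wed✓ 2008:Fri 2009:Sat 2010:Sun 2011:Mon 2012:Wed✓ 2013:Thu✓ 2014:Fri 2015:Sat 2016:Mon 2017:Tue✓ 2018:Wed✓ 2019:Thu✓ 2020:Sat 2021:Sun 2022:Mon
Years with five Thursdays: 2001, 2002, 2006, 2007, 2012, 2013, 2017, 2018, 2019 → 9.

9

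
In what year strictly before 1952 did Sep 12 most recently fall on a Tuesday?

From one year to the next, a fixed date's weekday advances by 1, or by 2 when a Feb 29 lies between the two dates.
1952: September 12 is Friday.
1951: Wednesday (−2)
1950: Tuesday (−1)
Sep 12 falls on a Tuesday in 1950.

1950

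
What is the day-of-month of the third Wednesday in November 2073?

November 1, 2073 is a Wednesday, so the first Wednesday is the 1st.
The third Wednesday is 1 + 14 = 15.

15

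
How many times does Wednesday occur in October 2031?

5

October 2031 has 31 days and begins on Wednesday.
The first Wednesday is October 1.
Wednesdays fall on 1, 8, 15, 22, 29 — that's 5.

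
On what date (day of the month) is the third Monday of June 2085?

June 1, 2085 is a Friday, so the first Monday is the 4th.
The third Monday is 4 + 14 = 18.

18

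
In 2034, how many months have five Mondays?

4

A month of length L has five Mondays iff its first Monday is on day ≤ L−28 (so day 1–3 in a 31-day month, 1–2 in a 30-day month, day 1 in a leap February).
Checking each month of 2034: Jan starts Sun (31d) ✓; Feb starts Wed (28d); Mar starts Wed (31d); Apr starts Sat (30d); May starts Mon (31d) ✓; Jun starts Thu (30d); Jul starts Sat (31d) ✓; Aug starts Tue (31d); Sep starts Fri (30d); Oct starts Sun (31d) ✓; Nov starts Wed (30d); Dec starts Fri (31d).
Five-Monday months: January, May, July, October → 4.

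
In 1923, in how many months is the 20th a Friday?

Check the 20th of each month of 1923: Jan 20: Sat, Feb 20: Tue, Mar 20: Tue, Apr 20: Fri, May 20: Sun, Jun 20: Wed, Jul 20: Fri, Aug 20: Mon, Sep 20: Thu, Oct 20: Sat, Nov 20: Tue, Dec 20: Thu.
Friday occurs in April, July — 2 months.

2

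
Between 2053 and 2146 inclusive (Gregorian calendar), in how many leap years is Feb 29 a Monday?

Leap years in 2053–2146: 22 of them.
Feb 29 weekday advances by 5 (mod 7) from one leap year to the next four years later (or differs when a century non-leap intervenes).
Leap-day weekdays: 2056:Tue 2060:Sun 2064:Fri 2068:Wed 2072:Mon✓ 2076:Sat 2080:Thu 2084:Tue 2088:Sun 2092:Fri 2096:Wed 2104:Fri 2108:Wed 2112:Mon✓ 2116:Sat 2120:Thu 2124:Tue 2128:Sun 2132:Fri 2136:Wed 2140:Mon✓ 2144:Sat
Monday: 2072, 2112, 2140 → 3.

3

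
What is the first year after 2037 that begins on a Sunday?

2040

Jan 1 advances by 2 weekdays after a leap year and by 1 after a common year.
2037: Jan 1 is Thursday.
2038: Friday
2039: Saturday
2040: Sunday (leap)
2040 begins on a Sunday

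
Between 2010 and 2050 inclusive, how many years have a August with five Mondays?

August has 31 days; it has five Mondays when Monday falls among the first (month-length − 28) days — i.e. when August 1 is one of Monday/Sunday/Saturday.
August 1 by year: 2010:Sun✓ 2011:Mon✓ 2012:Wed 2013:Thu 2014:Fri 2015:Sat✓ 2016:Mon✓ 2017:Tue 2018:Wed 2019:Thu 2020:Sat✓ 2021:Sun✓ 2022:Mon✓ 2023:Tue 2024:Thu …(11 more)… 2036:Fri 2037:Sat✓ 2038:Sun✓ 2039:Mon✓ 2040:Wed 2041:Thu 2042:Fri 2043:Sat✓ 2044:Mon✓ 2045:Tue 2046:Wed 2047:Thu 2048:Sat✓ 2049:Sun✓ 2050:Mon✓
Years with five Mondays: 2010, 2011, 2015, 2016, 2020, 2021, 2022, 2026, 2027, 2032, 2033, 2037, 2038, 2039, 2043, 2044, 2048, 2049, 2050 → 19.

19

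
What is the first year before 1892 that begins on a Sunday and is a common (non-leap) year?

Jan 1 advances by 2 weekdays after a leap year and by 1 after a common year.
1892: Jan 1 is Friday (leap).
1891: Thursday
1890: Wednesday
1889: Tuesday
1888: Sunday (leap)
1887: Saturday
1886: Friday
1885: Thursday
1884: Tuesday (leap)
1883: Monday
1882: Sunday
1882 begins on a Sunday and is a common year.

1882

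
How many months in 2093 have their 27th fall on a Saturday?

Check the 27th of each month of 2093: Jan 27: Tue, Feb 27: Fri, Mar 27: Fri, Apr 27: Mon, May 27: Wed, Jun 27: Sat, Jul 27: Mon, Aug 27: Thu, Sep 27: Sun, Oct 27: Tue, Nov 27: Fri, Dec 27: Sun.
Saturday occurs in June — 1 month.

1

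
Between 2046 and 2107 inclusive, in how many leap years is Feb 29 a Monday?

Leap years in 2046–2107: 14 of them.
Feb 29 weekday advances by 5 (mod 7) from one leap year to the next four years later (or differs when a century non-leap intervenes).
Leap-day weekdays: 2048:Sat 2052:Thu 2056:Tue 2060:Sun 2064:Fri 2068:Wed 2072:Mon✓ 2076:Sat 2080:Thu 2084:Tue 2088:Sun 2092:Fri 2096:Wed 2104:Fri
Monday: 2072 → 1.

1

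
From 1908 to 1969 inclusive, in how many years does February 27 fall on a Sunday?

Track February 27's weekday year by year (advancing +1, or +2 across a Feb 29):
  1908: Thu  1909: Sat (+2)  1910: Sun (+1) ✓  1911: Mon (+1)  1912: Tue (+1)
  1913: Thu (+2)  1914: Fri (+1)  1915: Sat (+1)  1916: Sun (+1) ✓  1917: Tue (+2)
  1918: Wed (+1)  1919: Thu (+1)  1920: Fri (+1)  1921: Sun (+2) ✓  … (34 more years) …
  1956: Mon (+1)  1957: Wed (+2)  1958: Thu (+1)  1959: Fri (+1)  1960: Sat (+1)
  1961: Mon (+2)  1962: Tue (+1)  1963: Wed (+1)  1964: Thu (+1)  1965: Sat (+2)
  1966: Sun (+1) ✓  1967: Mon (+1)  1968: Tue (+1)  1969: Thu (+2)
Sunday years: 1910, 1916, 1921, 1927, 1938, 1944, 1949, 1955, 1966 — 9 in total.

9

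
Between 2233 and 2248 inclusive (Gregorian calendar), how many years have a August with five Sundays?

August has 31 days; it has five Sundays when Sunday falls among the first (month-length − 28) days — i.e. when August 1 is one of Sunday/Saturday/Friday.
August 1 by year: 2233:Thu 2234:Fri✓ 2235:Sat✓ 2236:Mon 2237:Tue 2238:Wed 2239:Thu 2240:Sat✓ 2241:Sun✓ 2242:Mon 2243:Tue 2244:Thu 2245:Fri✓ 2246:Sat✓ 2247:Sun✓ 2248:Tue
Years with five Sundays: 2234, 2235, 2240, 2241, 2245, 2246, 2247 → 7.

7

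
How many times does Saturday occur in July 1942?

4

July 1942 has 31 days and begins on Wednesday.
The first Saturday is July 4.
Saturdays fall on 4, 11, 18, 25 — that's 4.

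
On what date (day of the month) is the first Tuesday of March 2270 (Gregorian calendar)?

March 1, 2270 is a Tuesday, so the first Tuesday is the 1st.
The first Tuesday is 1 + 0 = 1.

1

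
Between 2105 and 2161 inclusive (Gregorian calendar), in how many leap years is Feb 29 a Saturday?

Leap years in 2105–2161: 14 of them.
Feb 29 weekday advances by 5 (mod 7) from one leap year to the next four years later (or differs when a century non-leap intervenes).
Leap-day weekdays: 2108:Wed 2112:Mon 2116:Sat✓ 2120:Thu 2124:Tue 2128:Sun 2132:Fri 2136:Wed 2140:Mon 2144:Sat✓ 2148:Thu 2152:Tue 2156:Sun 2160:Fri
Saturday: 2116, 2144 → 2.

2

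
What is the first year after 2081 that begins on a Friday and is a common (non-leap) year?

Jan 1 advances by 2 weekdays after a leap year and by 1 after a common year.
2081: Jan 1 is Wednesday.
2082: Thursday
2083: Friday
2083 begins on a Friday and is a common year.

2083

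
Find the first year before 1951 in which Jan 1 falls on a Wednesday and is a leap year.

1936

Jan 1 advances by 2 weekdays after a leap year and by 1 after a common year.
1951: Jan 1 is Monday.
1950: Sunday
1949: Saturday
1948: Thursday (leap)
1947: Wednesday
1946: Tuesday
1945: Monday
1944: Saturday (leap)
1943: Friday
1942: Thursday
1941: Wednesday
1940: Monday (leap)
1939: Sunday
1938: Saturday
1937: Friday
1936: Wednesday (leap)
1936 begins on a Wednesday and is a leap year.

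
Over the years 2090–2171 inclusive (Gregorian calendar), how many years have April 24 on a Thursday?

12

Track April 24's weekday year by year (advancing +1, or +2 across a Feb 29):
  2090: Mon  2091: Tue (+1)  2092: Thu (+2) ✓  2093: Fri (+1)  2094: Sat (+1)
  2095: Sun (+1)  2096: Tue (+2)  2097: Wed (+1)  2098: Thu (+1) ✓  2099: Fri (+1)
  2100: Sat (+1)  2101: Sun (+1)  2102: Mon (+1)  2103: Tue (+1)  … (54 more years) …
  2158: Mon (+1)  2159: Tue (+1)  2160: Thu (+2) ✓  2161: Fri (+1)  2162: Sat (+1)
  2163: Sun (+1)  2164: Tue (+2)  2165: Wed (+1)  2166: Thu (+1) ✓  2167: Fri (+1)
  2168: Sun (+2)  2169: Mon (+1)  2170: Tue (+1)  2171: Wed (+1)
Thursday years: 2092, 2098, 2104, 2110, 2121, 2127, 2132, 2138, 2149, 2155, 2160, 2166 — 12 in total.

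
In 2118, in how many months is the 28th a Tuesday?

1

Check the 28th of each month of 2118: Jan 28: Fri, Feb 28: Mon, Mar 28: Mon, Apr 28: Thu, May 28: Sat, Jun 28: Tue, Jul 28: Thu, Aug 28: Sun, Sep 28: Wed, Oct 28: Fri, Nov 28: Mon, Dec 28: Wed.
Tuesday occurs in June — 1 month.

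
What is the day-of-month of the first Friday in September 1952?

September 1, 1952 is a Monday, so the first Friday is the 5th.
The first Friday is 5 + 0 = 5.

5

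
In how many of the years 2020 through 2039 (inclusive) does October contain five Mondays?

8

October has 31 days; it has five Mondays when Monday falls among the first (month-length − 28) days — i.e. when October 1 is one of Monday/Sunday/Saturday.
October 1 by year: 2020:Thu 2021:Fri 2022:Sat✓ 2023:Sun✓ 2024:Tue 2025:Wed 2026:Thu 2027:Fri 2028:Sun✓ 2029:Mon✓ 2030:Tue 2031:Wed 2032:Fri 2033:Sat✓ 2034:Sun✓ 2035:Mon✓ 2036:Wed 2037:Thu 2038:Fri 2039:Sat✓
Years with five Mondays: 2022, 2023, 2028, 2029, 2033, 2034, 2035, 2039 → 8.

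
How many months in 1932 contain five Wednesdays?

4

A month of length L has five Wednesdays iff its first Wednesday is on day ≤ L−28 (so day 1–3 in a 31-day month, 1–2 in a 30-day month, day 1 in a leap February).
Checking each month of 1932: Jan starts Fri (31d); Feb starts Mon (29d); Mar starts Tue (31d) ✓; Apr starts Fri (30d); May starts Sun (31d); Jun starts Wed (30d) ✓; Jul starts Fri (31d); Aug starts Mon (31d) ✓; Sep starts Thu (30d); Oct starts Sat (31d); Nov starts Tue (30d) ✓; Dec starts Thu (31d).
Five-Wednesday months: March, June, August, November → 4.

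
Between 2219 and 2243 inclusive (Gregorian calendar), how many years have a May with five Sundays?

May has 31 days; it has five Sundays when Sunday falls among the first (month-length − 28) days — i.e. when May 1 is one of Sunday/Saturday/Friday.
May 1 by year: 2219:Sat✓ 2220:Mon 2221:Tue 2222:Wed 2223:Thu 2224:Sat✓ 2225:Sun✓ 2226:Mon 2227:Tue 2228:Thu 2229:Fri✓ 2230:Sat✓ 2231:Sun✓ 2232:Tue 2233:Wed 2234:Thu 2235:Fri✓ 2236:Sun✓ 2237:Mon 2238:Tue 2239:Wed 2240:Fri✓ 2241:Sat✓ 2242:Sun✓ 2243:Mon
Years with five Sundays: 2219, 2224, 2225, 2229, 2230, 2231, 2235, 2236, 2240, 2241, 2242 → 11.

11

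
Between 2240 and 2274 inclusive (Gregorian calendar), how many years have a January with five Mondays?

January has 31 days; it has five Mondays when Monday falls among the first (month-length − 28) days — i.e. when January 1 is one of Monday/Sunday/Saturday.
January 1 by year: 2240:Wed 2241:Fri 2242:Sat✓ 2243:Sun✓ 2244:Mon✓ 2245:Wed 2246:Thu 2247:Fri 2248:Sat✓ 2249:Mon✓ 2250:Tue 2251:Wed 2252:Thu 2253:Sat✓ 2254:Sun✓ …(5 more)… 2260:Sun✓ 2261:Tue 2262:Wed 2263:Thu 2264:Fri 2265:Sun✓ 2266:Mon✓ 2267:Tue 2268:Wed 2269:Fri 2270:Sat✓ 2271:Sun✓ 2272:Mon✓ 2273:Wed 2274:Thu
Years with five Mondays: 2242, 2243, 2244, 2248, 2249, 2253, 2254, 2255, 2259, 2260, 2265, 2266, 2270, 2271, 2272 → 15.

15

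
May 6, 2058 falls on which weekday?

Monday

January 1, 2058 is a Tuesday.
May 6 is day 126 of the year, i.e. 125 days after Jan 1.
125 mod 7 = 6, so advance 6 weekdays from Tuesday: Monday.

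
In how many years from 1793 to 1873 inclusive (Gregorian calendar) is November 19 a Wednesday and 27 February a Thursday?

Check each year's weekday for November 19 and 27 February:
  1793: Tue/Wed  1794: Wed/Thu ✓  1795: Thu/Fri  1796: Sat/Sat  1797: Sun/Mon  1798: Mon/Tue  1799: Tue/Wed  1800: Wed/Thu ✓  1801: Thu/Fri  1802: Fri/Sat  1803: Sat/Sun  1804: Mon/Mon  1805: Tue/Wed  1806: Wed/Thu ✓  …(53 more)…  1860: Mon/Mon  1861: Tue/Wed  1862: Wed/Thu ✓  1863: Thu/Fri  1864: Sat/Sat  1865: Sun/Mon  1866: Mon/Tue  1867: Tue/Wed  1868: Thu/Thu  1869: Fri/Sat  1870: Sat/Sun  1871: Sun/Mon  1872: Tue/Tue  1873: Wed/Thu ✓
Both conditions hold in: 1794, 1800, 1806, 1817, 1823, 1834, 1845, 1851, 1862, 1873 — 10.

10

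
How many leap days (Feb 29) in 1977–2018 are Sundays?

Leap years in 1977–2018: 10 of them.
Feb 29 weekday advances by 5 (mod 7) from one leap year to the next four years later (or differs when a century non-leap intervenes).
Leap-day weekdays: 1980:Fri 1984:Wed 1988:Mon 1992:Sat 1996:Thu 2000:Tue 2004:Sun✓ 2008:Fri 2012:Wed 2016:Mon
Sunday: 2004 → 1.

1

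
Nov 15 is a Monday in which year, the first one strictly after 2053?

2055

From one year to the next, a fixed date's weekday advances by 1, or by 2 when a Feb 29 lies between the two dates.
2053: November 15 is Saturday.
2054: Sunday (+1)
2055: Monday (+1)
Nov 15 falls on a Monday in 2055.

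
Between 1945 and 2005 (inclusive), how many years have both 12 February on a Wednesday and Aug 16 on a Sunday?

Check each year's weekday for 12 February and Aug 16:
  1945: Mon/Thu  1946: Tue/Fri  1947: Wed/Sat  1948: Thu/Mon  1949: Sat/Tue  1950: Sun/Wed  1951: Mon/Thu  1952: Tue/Sat  1953: Thu/Sun  1954: Fri/Mon  1955: Sat/Tue  1956: Sun/Thu  1957: Tue/Fri  1958: Wed/Sat  …(33 more)…  1992: Wed/Sun ✓  1993: Fri/Mon  1994: Sat/Tue  1995: Sun/Wed  1996: Mon/Fri  1997: Wed/Sat  1998: Thu/Sun  1999: Fri/Mon  2000: Sat/Wed  2001: Mon/Thu  2002: Tue/Fri  2003: Wed/Sat  2004: Thu/Mon  2005: Sat/Tue
Both conditions hold in: 1964, 1992 — 2.

2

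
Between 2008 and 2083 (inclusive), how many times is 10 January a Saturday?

Track 10 January's weekday year by year (advancing +1, or +2 across a Feb 29):
  2008: Thu  2009: Sat (+2) ✓  2010: Sun (+1)  2011: Mon (+1)  2012: Tue (+1)
  2013: Thu (+2)  2014: Fri (+1)  2015: Sat (+1) ✓  2016: Sun (+1)  2017: Tue (+2)
  2018: Wed (+1)  2019: Thu (+1)  2020: Fri (+1)  2021: Sun (+2)  … (48 more years) …
  2070: Fri (+1)  2071: Sat (+1) ✓  2072: Sun (+1)  2073: Tue (+2)  2074: Wed (+1)
  2075: Thu (+1)  2076: Fri (+1)  2077: Sun (+2)  2078: Mon (+1)  2079: Tue (+1)
  2080: Wed (+1)  2081: Fri (+2)  2082: Sat (+1) ✓  2083: Sun (+1)
Saturday years: 2009, 2015, 2026, 2032, 2037, 2043, 2054, 2060, 2065, 2071, 2082 — 11 in total.

11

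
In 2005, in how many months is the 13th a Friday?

Check the 13th of each month of 2005: Jan 13: Thu, Feb 13: Sun, Mar 13: Sun, Apr 13: Wed, May 13: Fri, Jun 13: Mon, Jul 13: Wed, Aug 13: Sat, Sep 13: Tue, Oct 13: Thu, Nov 13: Sun, Dec 13: Tue.
Friday occurs in May — 1 month.

1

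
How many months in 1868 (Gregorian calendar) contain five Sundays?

A month of length L has five Sundays iff its first Sunday is on day ≤ L−28 (so day 1–3 in a 31-day month, 1–2 in a 30-day month, day 1 in a leap February).
Checking each month of 1868: Jan starts Wed (31d); Feb starts Sat (29d); Mar starts Sun (31d) ✓; Apr starts Wed (30d); May starts Fri (31d) ✓; Jun starts Mon (30d); Jul starts Wed (31d); Aug starts Sat (31d) ✓; Sep starts Tue (30d); Oct starts Thu (31d); Nov starts Sun (30d) ✓; Dec starts Tue (31d).
Five-Sunday months: March, May, August, November → 4.

4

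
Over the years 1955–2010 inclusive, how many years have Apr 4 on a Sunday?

Track Apr 4's weekday year by year (advancing +1, or +2 across a Feb 29):
  1955: Mon  1956: Wed (+2)  1957: Thu (+1)  1958: Fri (+1)  1959: Sat (+1)
  1960: Mon (+2)  1961: Tue (+1)  1962: Wed (+1)  1963: Thu (+1)  1964: Sat (+2)
  1965: Sun (+1) ✓  1966: Mon (+1)  1967: Tue (+1)  1968: Thu (+2)  … (28 more years) …
  1997: Fri (+1)  1998: Sat (+1)  1999: Sun (+1) ✓  2000: Tue (+2)  2001: Wed (+1)
  2002: Thu (+1)  2003: Fri (+1)  2004: Sun (+2) ✓  2005: Mon (+1)  2006: Tue (+1)
  2007: Wed (+1)  2008: Fri (+2)  2009: Sat (+1)  2010: Sun (+1) ✓
Sunday years: 1965, 1971, 1976, 1982, 1993, 1999, 2004, 2010 — 8 in total.

8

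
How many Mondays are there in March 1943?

5

March 1943 has 31 days and begins on Monday.
The first Monday is March 1.
Mondays fall on 1, 8, 15, 22, 29 — that's 5.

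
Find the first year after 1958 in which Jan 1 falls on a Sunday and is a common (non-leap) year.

Jan 1 advances by 2 weekdays after a leap year and by 1 after a common year.
1958: Jan 1 is Wednesday.
1959: Thursday
1960: Friday (leap)
1961: Sunday
1961 begins on a Sunday and is a common year.

1961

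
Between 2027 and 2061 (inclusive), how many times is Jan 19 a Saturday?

Track Jan 19's weekday year by year (advancing +1, or +2 across a Feb 29):
  2027: Tue  2028: Wed (+1)  2029: Fri (+2)  2030: Sat (+1) ✓  2031: Sun (+1)
  2032: Mon (+1)  2033: Wed (+2)  2034: Thu (+1)  2035: Fri (+1)  2036: Sat (+1) ✓
  2037: Mon (+2)  2038: Tue (+1)  2039: Wed (+1)  2040: Thu (+1)  … (7 more years) …
  2048: Sun (+1)  2049: Tue (+2)  2050: Wed (+1)  2051: Thu (+1)  2052: Fri (+1)
  2053: Sun (+2)  2054: Mon (+1)  2055: Tue (+1)  2056: Wed (+1)  2057: Fri (+2)
  2058: Sat (+1) ✓  2059: Sun (+1)  2060: Mon (+1)  2061: Wed (+2)
Saturday years: 2030, 2036, 2041, 2047, 2058 — 5 in total.

5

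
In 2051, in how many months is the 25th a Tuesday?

2

Check the 25th of each month of 2051: Jan 25: Wed, Feb 25: Sat, Mar 25: Sat, Apr 25: Tue, May 25: Thu, Jun 25: Sun, Jul 25: Tue, Aug 25: Fri, Sep 25: Mon, Oct 25: Wed, Nov 25: Sat, Dec 25: Mon.
Tuesday occurs in April, July — 2 months.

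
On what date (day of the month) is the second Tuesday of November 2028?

November 1, 2028 is a Wednesday, so the first Tuesday is the 7th.
The second Tuesday is 7 + 7 = 14.

14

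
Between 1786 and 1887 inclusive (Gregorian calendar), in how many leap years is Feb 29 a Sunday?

Leap years in 1786–1887: 24 of them.
Feb 29 weekday advances by 5 (mod 7) from one leap year to the next four years later (or differs when a century non-leap intervenes).
Leap-day weekdays: 1788:Fri 1792:Wed 1796:Mon 1804:Wed 1808:Mon 1812:Sat 1816:Thu 1820:Tue 1824:Sun✓ 1828:Fri 1832:Wed 1836:Mon 1840:Sat 1844:Thu 1848:Tue 1852:Sun✓ 1856:Fri 1860:Wed 1864:Mon 1868:Sat 1872:Thu 1876:Tue 1880:Sun✓ 1884:Fri
Sunday: 1824, 1852, 1880 → 3.

3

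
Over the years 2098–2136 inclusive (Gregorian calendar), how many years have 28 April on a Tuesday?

Track 28 April's weekday year by year (advancing +1, or +2 across a Feb 29):
  2098: Mon  2099: Tue (+1) ✓  2100: Wed (+1)  2101: Thu (+1)  2102: Fri (+1)
  2103: Sat (+1)  2104: Mon (+2)  2105: Tue (+1) ✓  2106: Wed (+1)  2107: Thu (+1)
  2108: Sat (+2)  2109: Sun (+1)  2110: Mon (+1)  2111: Tue (+1) ✓  … (11 more years) …
  2123: Wed (+1)  2124: Fri (+2)  2125: Sat (+1)  2126: Sun (+1)  2127: Mon (+1)
  2128: Wed (+2)  2129: Thu (+1)  2130: Fri (+1)  2131: Sat (+1)  2132: Mon (+2)
  2133: Tue (+1) ✓  2134: Wed (+1)  2135: Thu (+1)  2136: Sat (+2)
Tuesday years: 2099, 2105, 2111, 2116, 2122, 2133 — 6 in total.

6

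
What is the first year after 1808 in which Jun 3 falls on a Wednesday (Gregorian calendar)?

From one year to the next, a fixed date's weekday advances by 1, or by 2 when a Feb 29 lies between the two dates.
1808: June 3 is Friday.
1809: Saturday (+1)
1810: Sunday (+1)
1811: Monday (+1)
1812: Wednesday (+2)
Jun 3 falls on a Wednesday in 1812.

1812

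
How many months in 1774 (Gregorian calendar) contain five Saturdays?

A month of length L has five Saturdays iff its first Saturday is on day ≤ L−28 (so day 1–3 in a 31-day month, 1–2 in a 30-day month, day 1 in a leap February).
Checking each month of 1774: Jan starts Sat (31d) ✓; Feb starts Tue (28d); Mar starts Tue (31d); Apr starts Fri (30d) ✓; May starts Sun (31d); Jun starts Wed (30d); Jul starts Fri (31d) ✓; Aug starts Mon (31d); Sep starts Thu (30d); Oct starts Sat (31d) ✓; Nov starts Tue (30d); Dec starts Thu (31d) ✓.
Five-Saturday months: January, April, July, October, December → 5.

5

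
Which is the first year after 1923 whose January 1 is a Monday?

1934

Jan 1 advances by 2 weekdays after a leap year and by 1 after a common year.
1923: Jan 1 is Monday.
1924: Tuesday (leap)
1925: Thursday
1926: Friday
1927: Saturday
1928: Sunday (leap)
1929: Tuesday
1930: Wednesday
1931: Thursday
1932: Friday (leap)
1933: Sunday
1934: Monday
1934 begins on a Monday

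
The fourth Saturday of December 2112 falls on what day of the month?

24

December 1, 2112 is a Thursday, so the first Saturday is the 3rd.
The fourth Saturday is 3 + 21 = 24.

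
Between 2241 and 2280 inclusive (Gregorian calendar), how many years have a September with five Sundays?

11

September has 30 days; it has five Sundays when Sunday falls among the first (month-length − 28) days — i.e. when September 1 is one of Sunday/Saturday.
September 1 by year: 2241:Wed 2242:Thu 2243:Fri 2244:Sun✓ 2245:Mon 2246:Tue 2247:Wed 2248:Fri 2249:Sat✓ 2250:Sun✓ 2251:Mon 2252:Wed 2253:Thu 2254:Fri 2255:Sat✓ …(10 more)… 2266:Sat✓ 2267:Sun✓ 2268:Tue 2269:Wed 2270:Thu 2271:Fri 2272:Sun✓ 2273:Mon 2274:Tue 2275:Wed 2276:Fri 2277:Sat✓ 2278:Sun✓ 2279:Mon 2280:Wed
Years with five Sundays: 2244, 2249, 2250, 2255, 2260, 2261, 2266, 2267, 2272, 2277, 2278 → 11.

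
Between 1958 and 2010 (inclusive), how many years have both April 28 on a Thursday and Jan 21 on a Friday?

5

Check each year's weekday for April 28 and Jan 21:
  1958: Mon/Tue  1959: Tue/Wed  1960: Thu/Thu  1961: Fri/Sat  1962: Sat/Sun  1963: Sun/Mon  1964: Tue/Tue  1965: Wed/Thu  1966: Thu/Fri ✓  1967: Fri/Sat  1968: Sun/Sun  1969: Mon/Tue  1970: Tue/Wed  1971: Wed/Thu  …(25 more)…  1997: Mon/Tue  1998: Tue/Wed  1999: Wed/Thu  2000: Fri/Fri  2001: Sat/Sun  2002: Sun/Mon  2003: Mon/Tue  2004: Wed/Wed  2005: Thu/Fri ✓  2006: Fri/Sat  2007: Sat/Sun  2008: Mon/Mon  2009: Tue/Wed  2010: Wed/Thu
Both conditions hold in: 1966, 1977, 1983, 1994, 2005 — 5.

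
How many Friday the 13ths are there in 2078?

1

Check the 13th of each month of 2078: Jan 13: Thu, Feb 13: Sun, Mar 13: Sun, Apr 13: Wed, May 13: Fri, Jun 13: Mon, Jul 13: Wed, Aug 13: Sat, Sep 13: Tue, Oct 13: Thu, Nov 13: Sun, Dec 13: Tue.
Friday occurs in May — 1 month.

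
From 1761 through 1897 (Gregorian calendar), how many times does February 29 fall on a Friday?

4

Leap years in 1761–1897: 33 of them.
Feb 29 weekday advances by 5 (mod 7) from one leap year to the next four years later (or differs when a century non-leap intervenes).
Leap-day weekdays: 1764:Wed 1768:Mon 1772:Sat 1776:Thu 1780:Tue 1784:Sun 1788:Fri✓ 1792:Wed 1796:Mon 1804:Wed 1808:Mon 1812:Sat 1816:Thu …(7 more)… 1848:Tue 1852:Sun 1856:Fri✓ 1860:Wed 1864:Mon 1868:Sat 1872:Thu 1876:Tue 1880:Sun 1884:Fri✓ 1888:Wed 1892:Mon 1896:Sat
Friday: 1788, 1828, 1856, 1884 → 4.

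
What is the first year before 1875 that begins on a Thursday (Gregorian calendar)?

Jan 1 advances by 2 weekdays after a leap year and by 1 after a common year.
1875: Jan 1 is Friday.
1874: Thursday
1874 begins on a Thursday

1874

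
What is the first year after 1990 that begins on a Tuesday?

Jan 1 advances by 2 weekdays after a leap year and by 1 after a common year.
1990: Jan 1 is Monday.
1991: Tuesday
1991 begins on a Tuesday

1991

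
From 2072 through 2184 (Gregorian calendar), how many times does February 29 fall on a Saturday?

Leap years in 2072–2184: 28 of them.
Feb 29 weekday advances by 5 (mod 7) from one leap year to the next four years later (or differs when a century non-leap intervenes).
Leap-day weekdays: 2072:Mon 2076:Sat✓ 2080:Thu 2084:Tue 2088:Sun 2092:Fri 2096:Wed 2104:Fri 2108:Wed 2112:Mon 2116:Sat✓ 2120:Thu 2124:Tue 2128:Sun 2132:Fri 2136:Wed 2140:Mon 2144:Sat✓ 2148:Thu 2152:Tue 2156:Sun 2160:Fri 2164:Wed 2168:Mon 2172:Sat✓ 2176:Thu 2180:Tue 2184:Sun
Saturday: 2076, 2116, 2144, 2172 → 4.

4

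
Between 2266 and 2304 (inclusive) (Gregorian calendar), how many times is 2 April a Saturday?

Track 2 April's weekday year by year (advancing +1, or +2 across a Feb 29):
  2266: Mon  2267: Tue (+1)  2268: Thu (+2)  2269: Fri (+1)  2270: Sat (+1) ✓
  2271: Sun (+1)  2272: Tue (+2)  2273: Wed (+1)  2274: Thu (+1)  2275: Fri (+1)
  2276: Sun (+2)  2277: Mon (+1)  2278: Tue (+1)  2279: Wed (+1)  … (11 more years) …
  2291: Thu (+1)  2292: Sat (+2) ✓  2293: Sun (+1)  2294: Mon (+1)  2295: Tue (+1)
  2296: Thu (+2)  2297: Fri (+1)  2298: Sat (+1) ✓  2299: Sun (+1)  2300: Mon (+1)
  2301: Tue (+1)  2302: Wed (+1)  2303: Thu (+1)  2304: Sat (+2) ✓
Saturday years: 2270, 2281, 2287, 2292, 2298, 2304 — 6 in total.

6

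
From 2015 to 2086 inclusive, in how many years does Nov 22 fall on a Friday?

11

Track Nov 22's weekday year by year (advancing +1, or +2 across a Feb 29):
  2015: Sun  2016: Tue (+2)  2017: Wed (+1)  2018: Thu (+1)  2019: Fri (+1) ✓
  2020: Sun (+2)  2021: Mon (+1)  2022: Tue (+1)  2023: Wed (+1)  2024: Fri (+2) ✓
  2025: Sat (+1)  2026: Sun (+1)  2027: Mon (+1)  2028: Wed (+2)  … (44 more years) …
  2073: Wed (+1)  2074: Thu (+1)  2075: Fri (+1) ✓  2076: Sun (+2)  2077: Mon (+1)
  2078: Tue (+1)  2079: Wed (+1)  2080: Fri (+2) ✓  2081: Sat (+1)  2082: Sun (+1)
  2083: Mon (+1)  2084: Wed (+2)  2085: Thu (+1)  2086: Fri (+1) ✓
Friday years: 2019, 2024, 2030, 2041, 2047, 2052, 2058, 2069, 2075, 2080, 2086 — 11 in total.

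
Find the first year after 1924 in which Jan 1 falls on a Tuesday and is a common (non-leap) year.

Jan 1 advances by 2 weekdays after a leap year and by 1 after a common year.
1924: Jan 1 is Tuesday (leap).
1925: Thursday
1926: Friday
1927: Saturday
1928: Sunday (leap)
1929: Tuesday
1929 begins on a Tuesday and is a common year.

1929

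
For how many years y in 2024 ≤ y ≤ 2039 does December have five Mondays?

December has 31 days; it has five Mondays when Monday falls among the first (month-length − 28) days — i.e. when December 1 is one of Monday/Sunday/Saturday.
December 1 by year: 2024:Sun✓ 2025:Mon✓ 2026:Tue 2027:Wed 2028:Fri 2029:Sat✓ 2030:Sun✓ 2031:Mon✓ 2032:Wed 2033:Thu 2034:Fri 2035:Sat✓ 2036:Mon✓ 2037:Tue 2038:Wed 2039:Thu
Years with five Mondays: 2024, 2025, 2029, 2030, 2031, 2035, 2036 → 7.

7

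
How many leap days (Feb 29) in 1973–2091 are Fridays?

4

Leap years in 1973–2091: 29 of them.
Feb 29 weekday advances by 5 (mod 7) from one leap year to the next four years later (or differs when a century non-leap intervenes).
Leap-day weekdays: 1976:Sun 1980:Fri✓ 1984:Wed 1988:Mon 1992:Sat 1996:Thu 2000:Tue 2004:Sun 2008:Fri✓ 2012:Wed 2016:Mon 2020:Sat 2024:Thu …(3 more)… 2040:Wed 2044:Mon 2048:Sat 2052:Thu 2056:Tue 2060:Sun 2064:Fri✓ 2068:Wed 2072:Mon 2076:Sat 2080:Thu 2084:Tue 2088:Sun
Friday: 1980, 2008, 2036, 2064 → 4.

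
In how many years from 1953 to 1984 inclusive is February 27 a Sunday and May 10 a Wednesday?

Check each year's weekday for February 27 and May 10:
  1953: Fri/Sun  1954: Sat/Mon  1955: Sun/Tue  1956: Mon/Thu  1957: Wed/Fri  1958: Thu/Sat  1959: Fri/Sun  1960: Sat/Tue  1961: Mon/Wed  1962: Tue/Thu  1963: Wed/Fri  1964: Thu/Sun  1965: Sat/Mon  1966: Sun/Tue  …(4 more)…  1971: Sat/Mon  1972: Sun/Wed ✓  1973: Tue/Thu  1974: Wed/Fri  1975: Thu/Sat  1976: Fri/Mon  1977: Sun/Tue  1978: Mon/Wed  1979: Tue/Thu  1980: Wed/Sat  1981: Fri/Sun  1982: Sat/Mon  1983: Sun/Tue  1984: Mon/Thu
Both conditions hold in: 1972 — 1.

1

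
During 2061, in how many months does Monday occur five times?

A month of length L has five Mondays iff its first Monday is on day ≤ L−28 (so day 1–3 in a 31-day month, 1–2 in a 30-day month, day 1 in a leap February).
Checking each month of 2061: Jan starts Sat (31d) ✓; Feb starts Tue (28d); Mar starts Tue (31d); Apr starts Fri (30d); May starts Sun (31d) ✓; Jun starts Wed (30d); Jul starts Fri (31d); Aug starts Mon (31d) ✓; Sep starts Thu (30d); Oct starts Sat (31d) ✓; Nov starts Tue (30d); Dec starts Thu (31d).
Five-Monday months: January, May, August, October → 4.

4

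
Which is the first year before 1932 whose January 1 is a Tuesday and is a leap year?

Jan 1 advances by 2 weekdays after a leap year and by 1 after a common year.
1932: Jan 1 is Friday (leap).
1931: Thursday
1930: Wednesday
1929: Tuesday
1928: Sunday (leap)
1927: Saturday
1926: Friday
1925: Thursday
1924: Tuesday (leap)
1924 begins on a Tuesday and is a leap year.

1924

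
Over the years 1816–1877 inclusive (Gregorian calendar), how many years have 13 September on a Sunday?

9

Track 13 September's weekday year by year (advancing +1, or +2 across a Feb 29):
  1816: Fri  1817: Sat (+1)  1818: Sun (+1) ✓  1819: Mon (+1)  1820: Wed (+2)
  1821: Thu (+1)  1822: Fri (+1)  1823: Sat (+1)  1824: Mon (+2)  1825: Tue (+1)
  1826: Wed (+1)  1827: Thu (+1)  1828: Sat (+2)  1829: Sun (+1) ✓  … (34 more years) …
  1864: Tue (+2)  1865: Wed (+1)  1866: Thu (+1)  1867: Fri (+1)  1868: Sun (+2) ✓
  1869: Mon (+1)  1870: Tue (+1)  1871: Wed (+1)  1872: Fri (+2)  1873: Sat (+1)
  1874: Sun (+1) ✓  1875: Mon (+1)  1876: Wed (+2)  1877: Thu (+1)
Sunday years: 1818, 1829, 1835, 1840, 1846, 1857, 1863, 1868, 1874 — 9 in total.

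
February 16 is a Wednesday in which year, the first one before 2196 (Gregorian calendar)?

From one year to the next, a fixed date's weekday advances by 1, or by 2 when a Feb 29 lies between the two dates.
2196: February 16 is Tuesday.
2195: Monday (−1)
2194: Sunday (−1)
2193: Saturday (−1)
2192: Thursday (−2)
2191: Wednesday (−1)
February 16 falls on a Wednesday in 2191.

2191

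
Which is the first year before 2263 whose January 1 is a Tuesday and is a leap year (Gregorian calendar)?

2256

Jan 1 advances by 2 weekdays after a leap year and by 1 after a common year.
2263: Jan 1 is Thursday.
2262: Wednesday
2261: Tuesday
2260: Sunday (leap)
2259: Saturday
2258: Friday
2257: Thursday
2256: Tuesday (leap)
2256 begins on a Tuesday and is a leap year.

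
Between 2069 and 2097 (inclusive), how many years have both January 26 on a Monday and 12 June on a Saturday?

Check each year's weekday for January 26 and 12 June:
  2069: Sat/Wed  2070: Sun/Thu  2071: Mon/Fri  2072: Tue/Sun  2073: Thu/Mon  2074: Fri/Tue  2075: Sat/Wed  2076: Sun/Fri  2077: Tue/Sat  2078: Wed/Sun  2079: Thu/Mon  2080: Fri/Wed  2081: Sun/Thu  2082: Mon/Fri  2083: Tue/Sat  2084: Wed/Mon  2085: Fri/Tue  2086: Sat/Wed  2087: Sun/Thu  2088: Mon/Sat ✓  2089: Wed/Sun  2090: Thu/Mon  2091: Fri/Tue  2092: Sat/Thu  2093: Mon/Fri  2094: Tue/Sat  2095: Wed/Sun  2096: Thu/Tue  2097: Sat/Wed
Both conditions hold in: 2088 — 1.

1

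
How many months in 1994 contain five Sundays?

4

A month of length L has five Sundays iff its first Sunday is on day ≤ L−28 (so day 1–3 in a 31-day month, 1–2 in a 30-day month, day 1 in a leap February).
Checking each month of 1994: Jan starts Sat (31d) ✓; Feb starts Tue (28d); Mar starts Tue (31d); Apr starts Fri (30d); May starts Sun (31d) ✓; Jun starts Wed (30d); Jul starts Fri (31d) ✓; Aug starts Mon (31d); Sep starts Thu (30d); Oct starts Sat (31d) ✓; Nov starts Tue (30d); Dec starts Thu (31d).
Five-Sunday months: January, May, July, October → 4.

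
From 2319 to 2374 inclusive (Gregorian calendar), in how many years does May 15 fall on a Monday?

8

Track May 15's weekday year by year (advancing +1, or +2 across a Feb 29):
  2319: Thu  2320: Sat (+2)  2321: Sun (+1)  2322: Mon (+1) ✓  2323: Tue (+1)
  2324: Thu (+2)  2325: Fri (+1)  2326: Sat (+1)  2327: Sun (+1)  2328: Tue (+2)
  2329: Wed (+1)  2330: Thu (+1)  2331: Fri (+1)  2332: Sun (+2)  … (28 more years) …
  2361: Mon (+1) ✓  2362: Tue (+1)  2363: Wed (+1)  2364: Fri (+2)  2365: Sat (+1)
  2366: Sun (+1)  2367: Mon (+1) ✓  2368: Wed (+2)  2369: Thu (+1)  2370: Fri (+1)
  2371: Sat (+1)  2372: Mon (+2) ✓  2373: Tue (+1)  2374: Wed (+1)
Monday years: 2322, 2333, 2339, 2344, 2350, 2361, 2367, 2372 — 8 in total.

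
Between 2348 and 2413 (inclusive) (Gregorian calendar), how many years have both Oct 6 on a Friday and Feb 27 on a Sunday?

Check each year's weekday for Oct 6 and Feb 27:
  2348: Wed/Fri  2349: Thu/Sun  2350: Fri/Mon  2351: Sat/Tue  2352: Mon/Wed  2353: Tue/Fri  2354: Wed/Sat  2355: Thu/Sun  2356: Sat/Mon  2357: Sun/Wed  2358: Mon/Thu  2359: Tue/Fri  2360: Thu/Sat  2361: Fri/Mon  …(38 more)…  2400: Fri/Sun ✓  2401: Sat/Tue  2402: Sun/Wed  2403: Mon/Thu  2404: Wed/Fri  2405: Thu/Sun  2406: Fri/Mon  2407: Sat/Tue  2408: Mon/Wed  2409: Tue/Fri  2410: Wed/Sat  2411: Thu/Sun  2412: Sat/Mon  2413: Sun/Wed
Both conditions hold in: 2372, 2400 — 2.

2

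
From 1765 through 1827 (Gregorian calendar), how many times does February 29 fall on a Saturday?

2

Leap years in 1765–1827: 14 of them.
Feb 29 weekday advances by 5 (mod 7) from one leap year to the next four years later (or differs when a century non-leap intervenes).
Leap-day weekdays: 1768:Mon 1772:Sat✓ 1776:Thu 1780:Tue 1784:Sun 1788:Fri 1792:Wed 1796:Mon 1804:Wed 1808:Mon 1812:Sat✓ 1816:Thu 1820:Tue 1824:Sun
Saturday: 1772, 1812 → 2.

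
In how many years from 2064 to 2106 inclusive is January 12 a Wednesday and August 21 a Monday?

1

Check each year's weekday for January 12 and August 21:
  2064: Sat/Thu  2065: Mon/Fri  2066: Tue/Sat  2067: Wed/Sun  2068: Thu/Tue  2069: Sat/Wed  2070: Sun/Thu  2071: Mon/Fri  2072: Tue/Sun  2073: Thu/Mon  2074: Fri/Tue  2075: Sat/Wed  2076: Sun/Fri  2077: Tue/Sat  …(15 more)…  2093: Mon/Fri  2094: Tue/Sat  2095: Wed/Sun  2096: Thu/Tue  2097: Sat/Wed  2098: Sun/Thu  2099: Mon/Fri  2100: Tue/Sat  2101: Wed/Sun  2102: Thu/Mon  2103: Fri/Tue  2104: Sat/Thu  2105: Mon/Fri  2106: Tue/Sat
Both conditions hold in: 2084 — 1.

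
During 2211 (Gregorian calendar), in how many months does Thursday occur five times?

A month of length L has five Thursdays iff its first Thursday is on day ≤ L−28 (so day 1–3 in a 31-day month, 1–2 in a 30-day month, day 1 in a leap February).
Checking each month of 2211: Jan starts Tue (31d) ✓; Feb starts Fri (28d); Mar starts Fri (31d); Apr starts Mon (30d); May starts Wed (31d) ✓; Jun starts Sat (30d); Jul starts Mon (31d); Aug starts Thu (31d) ✓; Sep starts Sun (30d); Oct starts Tue (31d) ✓; Nov starts Fri (30d); Dec starts Sun (31d).
Five-Thursday months: January, May, August, October → 4.

4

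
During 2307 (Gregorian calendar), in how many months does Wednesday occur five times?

4

A month of length L has five Wednesdays iff its first Wednesday is on day ≤ L−28 (so day 1–3 in a 31-day month, 1–2 in a 30-day month, day 1 in a leap February).
Checking each month of 2307: Jan starts Tue (31d) ✓; Feb starts Fri (28d); Mar starts Fri (31d); Apr starts Mon (30d); May starts Wed (31d) ✓; Jun starts Sat (30d); Jul starts Mon (31d) ✓; Aug starts Thu (31d); Sep starts Sun (30d); Oct starts Tue (31d) ✓; Nov starts Fri (30d); Dec starts Sun (31d).
Five-Wednesday months: January, May, July, October → 4.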